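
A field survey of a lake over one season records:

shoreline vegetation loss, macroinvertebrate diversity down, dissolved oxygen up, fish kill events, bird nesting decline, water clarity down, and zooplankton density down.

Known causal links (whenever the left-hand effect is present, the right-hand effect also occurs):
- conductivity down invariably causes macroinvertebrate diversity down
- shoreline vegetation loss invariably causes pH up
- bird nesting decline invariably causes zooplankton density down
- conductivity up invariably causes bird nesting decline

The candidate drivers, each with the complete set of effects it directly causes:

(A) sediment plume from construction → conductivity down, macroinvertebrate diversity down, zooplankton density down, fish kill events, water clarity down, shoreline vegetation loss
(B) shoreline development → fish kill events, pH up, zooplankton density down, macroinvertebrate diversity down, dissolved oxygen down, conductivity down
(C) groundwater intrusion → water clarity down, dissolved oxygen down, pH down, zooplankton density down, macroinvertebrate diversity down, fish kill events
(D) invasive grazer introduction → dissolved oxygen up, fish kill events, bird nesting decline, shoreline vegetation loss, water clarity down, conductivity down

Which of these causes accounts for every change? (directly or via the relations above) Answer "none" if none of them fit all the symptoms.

D

Per-candidate check:
(A) sediment plume from construction — does not account for dissolved oxygen up, bird nesting decline
(B) shoreline development — fails on shoreline vegetation loss, dissolved oxygen up, bird nesting decline, water clarity down (predicts dissolved oxygen down, not dissolved oxygen up)
(C) groundwater intrusion — fails on shoreline vegetation loss, dissolved oxygen up, bird nesting decline (predicts dissolved oxygen down, not dissolved oxygen up)
(D) invasive grazer introduction — shoreline vegetation loss yes; macroinvertebrate diversity down yes (via conductivity down → macroinvertebrate diversity down); dissolved oxygen up yes; fish kill events yes; bird nesting decline yes; water clarity down yes; zooplankton density down yes (via bird nesting decline → zooplankton density down)
(D) alone accounts for all the evidence.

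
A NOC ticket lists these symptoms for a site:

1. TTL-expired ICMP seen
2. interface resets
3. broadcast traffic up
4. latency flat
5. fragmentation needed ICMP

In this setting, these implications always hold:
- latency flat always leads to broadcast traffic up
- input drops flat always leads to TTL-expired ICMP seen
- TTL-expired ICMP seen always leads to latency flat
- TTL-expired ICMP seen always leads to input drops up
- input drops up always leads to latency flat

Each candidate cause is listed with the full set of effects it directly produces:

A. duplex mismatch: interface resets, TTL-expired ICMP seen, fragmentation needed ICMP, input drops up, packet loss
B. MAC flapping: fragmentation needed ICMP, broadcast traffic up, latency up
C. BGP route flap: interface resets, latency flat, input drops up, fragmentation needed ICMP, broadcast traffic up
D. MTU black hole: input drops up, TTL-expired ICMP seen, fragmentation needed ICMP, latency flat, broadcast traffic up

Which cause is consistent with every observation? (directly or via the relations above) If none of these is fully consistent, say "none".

Testing each hypothesis:
(A) duplex mismatch — TTL-expired ICMP seen yes; interface resets yes; broadcast traffic up yes (through input drops up → latency flat → broadcast traffic up); latency flat yes (through input drops up → latency flat); fragmentation needed ICMP yes
(B) MAC flapping — TTL-expired ICMP seen NO; interface resets NO; broadcast traffic up yes; latency flat NO; fragmentation needed ICMP yes
(C) BGP route flap — TTL-expired ICMP seen NO; interface resets yes; broadcast traffic up yes; latency flat yes; fragmentation needed ICMP yes
(D) MTU black hole — does not account for interface resets
(A) alone accounts for all the evidence.

A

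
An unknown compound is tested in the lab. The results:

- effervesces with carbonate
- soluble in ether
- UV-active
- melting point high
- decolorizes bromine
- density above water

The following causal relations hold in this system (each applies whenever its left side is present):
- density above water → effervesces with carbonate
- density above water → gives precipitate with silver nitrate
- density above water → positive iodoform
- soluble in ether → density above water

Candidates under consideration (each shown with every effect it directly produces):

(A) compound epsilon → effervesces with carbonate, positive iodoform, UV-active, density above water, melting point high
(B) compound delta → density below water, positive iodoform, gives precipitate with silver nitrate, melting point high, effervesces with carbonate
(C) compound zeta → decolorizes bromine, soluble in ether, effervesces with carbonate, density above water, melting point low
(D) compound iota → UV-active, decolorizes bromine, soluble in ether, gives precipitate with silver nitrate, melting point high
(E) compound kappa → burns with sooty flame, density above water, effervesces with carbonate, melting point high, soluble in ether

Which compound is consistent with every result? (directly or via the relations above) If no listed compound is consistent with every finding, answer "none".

D

For each candidate, compare predicted effects to what was observed:
(A) compound epsilon — effervesces with carbonate match; soluble in ether miss; UV-active match; melting point high match; decolorizes bromine miss; density above water match
(B) compound delta — fails on soluble in ether, UV-active, decolorizes bromine, density above water (predicts density below water, not density above water)
(C) compound zeta — effervesces with carbonate match; soluble in ether match; UV-active miss; melting point high miss; decolorizes bromine match; density above water match
(D) compound iota — accounts for every observation (effervesces with carbonate via soluble in ether → density above water → effervesces with carbonate)
(E) compound kappa — does not account for UV-active, decolorizes bromine
(D) is the only candidate with no mismatches.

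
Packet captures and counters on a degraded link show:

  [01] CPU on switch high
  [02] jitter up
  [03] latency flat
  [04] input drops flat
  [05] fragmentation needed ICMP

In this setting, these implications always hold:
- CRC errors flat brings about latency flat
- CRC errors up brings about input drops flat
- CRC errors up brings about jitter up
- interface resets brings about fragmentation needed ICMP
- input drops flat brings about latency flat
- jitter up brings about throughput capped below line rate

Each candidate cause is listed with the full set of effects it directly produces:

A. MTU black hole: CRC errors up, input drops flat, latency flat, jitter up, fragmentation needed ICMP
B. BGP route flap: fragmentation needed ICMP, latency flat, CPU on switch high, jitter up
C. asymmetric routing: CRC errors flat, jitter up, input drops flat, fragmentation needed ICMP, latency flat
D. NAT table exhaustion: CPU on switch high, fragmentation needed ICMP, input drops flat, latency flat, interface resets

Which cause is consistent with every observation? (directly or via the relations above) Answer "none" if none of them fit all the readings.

Checking each candidate against the observations:
(A) MTU black hole — does not account for CPU on switch high
(B) BGP route flap — does not account for input drops flat
(C) asymmetric routing — CPU on switch high miss; jitter up match; latency flat match; input drops flat match; fragmentation needed ICMP match
(D) NAT table exhaustion — does not account for jitter up
Every candidate fails on at least one observation.

none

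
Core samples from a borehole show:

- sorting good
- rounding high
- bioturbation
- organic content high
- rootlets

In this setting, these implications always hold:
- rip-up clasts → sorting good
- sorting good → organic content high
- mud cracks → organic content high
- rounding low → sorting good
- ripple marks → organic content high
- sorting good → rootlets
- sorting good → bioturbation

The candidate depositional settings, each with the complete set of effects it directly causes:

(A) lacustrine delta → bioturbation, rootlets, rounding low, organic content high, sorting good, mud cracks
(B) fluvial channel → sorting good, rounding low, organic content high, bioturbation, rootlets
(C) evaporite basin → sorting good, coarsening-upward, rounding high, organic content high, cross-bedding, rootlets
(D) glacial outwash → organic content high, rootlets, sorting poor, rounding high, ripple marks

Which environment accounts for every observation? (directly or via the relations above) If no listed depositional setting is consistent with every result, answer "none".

C

Checking each candidate against the observations:
(A) lacustrine delta — fails on rounding high (predicts rounding low, not rounding high)
(B) fluvial channel — fails on rounding high (predicts rounding low, not rounding high)
(C) evaporite basin — accounts for every observation (bioturbation via sorting good → bioturbation)
(D) glacial outwash — fails on sorting good, bioturbation (predicts sorting poor, not sorting good)
(C) is the only candidate with no mismatches.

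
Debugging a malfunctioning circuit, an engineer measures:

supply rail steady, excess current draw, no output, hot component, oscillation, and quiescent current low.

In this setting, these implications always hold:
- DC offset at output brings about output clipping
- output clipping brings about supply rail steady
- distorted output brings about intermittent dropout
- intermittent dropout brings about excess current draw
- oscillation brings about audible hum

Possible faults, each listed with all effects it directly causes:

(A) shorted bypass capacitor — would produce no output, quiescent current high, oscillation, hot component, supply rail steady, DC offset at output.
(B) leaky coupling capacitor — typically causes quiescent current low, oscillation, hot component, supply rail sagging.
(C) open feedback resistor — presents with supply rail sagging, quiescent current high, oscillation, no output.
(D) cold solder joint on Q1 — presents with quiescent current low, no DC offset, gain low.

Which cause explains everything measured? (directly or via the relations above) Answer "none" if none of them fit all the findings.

none

Per-candidate check:
(A) shorted bypass capacitor — supply rail steady ✓; excess current draw ✗; no output ✓; hot component ✓; oscillation ✓; quiescent current low ✗
(B) leaky coupling capacitor — fails on supply rail steady, excess current draw, no output (predicts supply rail sagging, not supply rail steady)
(C) open feedback resistor — fails on supply rail steady, excess current draw, hot component, quiescent current low (predicts supply rail sagging, not supply rail steady; predicts quiescent current high, not quiescent current low)
(D) cold solder joint on Q1 — supply rail steady ✗; excess current draw ✗; no output ✗; hot component ✗; oscillation ✗; quiescent current low ✓
Every candidate fails on at least one observation.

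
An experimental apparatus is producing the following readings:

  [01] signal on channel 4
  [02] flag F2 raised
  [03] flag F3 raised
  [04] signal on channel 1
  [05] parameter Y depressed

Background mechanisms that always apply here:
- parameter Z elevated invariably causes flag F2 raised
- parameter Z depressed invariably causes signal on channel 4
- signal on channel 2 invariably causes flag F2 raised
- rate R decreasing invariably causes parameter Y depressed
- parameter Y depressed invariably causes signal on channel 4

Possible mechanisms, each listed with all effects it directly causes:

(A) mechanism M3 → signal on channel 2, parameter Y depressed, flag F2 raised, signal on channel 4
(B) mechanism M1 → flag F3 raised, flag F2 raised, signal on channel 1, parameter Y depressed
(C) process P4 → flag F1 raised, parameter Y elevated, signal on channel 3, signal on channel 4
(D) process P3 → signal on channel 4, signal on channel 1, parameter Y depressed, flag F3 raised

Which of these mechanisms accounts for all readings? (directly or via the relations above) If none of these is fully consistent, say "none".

B

Per-candidate check:
(A) mechanism M3 — does not account for flag F3 raised, signal on channel 1
(B) mechanism M1 — accounts for every observation (signal on channel 4 by parameter Y depressed → signal on channel 4)
(C) process P4 — fails on flag F2 raised, flag F3 raised, signal on channel 1, parameter Y depressed (predicts parameter Y elevated, not parameter Y depressed)
(D) process P3 — does not account for flag F2 raised
(B) is the only candidate with no mismatches.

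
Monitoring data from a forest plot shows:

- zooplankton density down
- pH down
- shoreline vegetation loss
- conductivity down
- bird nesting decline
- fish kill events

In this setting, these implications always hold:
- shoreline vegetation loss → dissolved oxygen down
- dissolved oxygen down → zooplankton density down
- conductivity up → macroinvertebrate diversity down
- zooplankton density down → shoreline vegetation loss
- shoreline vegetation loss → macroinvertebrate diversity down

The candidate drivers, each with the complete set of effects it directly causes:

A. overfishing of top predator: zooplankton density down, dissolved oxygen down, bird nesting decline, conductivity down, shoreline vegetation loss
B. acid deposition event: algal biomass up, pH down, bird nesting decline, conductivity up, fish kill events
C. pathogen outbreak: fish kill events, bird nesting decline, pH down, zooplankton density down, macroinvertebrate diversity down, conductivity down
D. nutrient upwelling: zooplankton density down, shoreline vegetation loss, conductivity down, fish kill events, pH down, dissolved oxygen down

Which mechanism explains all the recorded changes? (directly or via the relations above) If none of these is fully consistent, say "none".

Checking each candidate against the observations:
(A) overfishing of top predator — zooplankton density down yes; pH down NO; shoreline vegetation loss yes; conductivity down yes; bird nesting decline yes; fish kill events NO
(B) acid deposition event — fails on zooplankton density down, shoreline vegetation loss, conductivity down (predicts conductivity up, not conductivity down)
(C) pathogen outbreak — accounts for every observation (shoreline vegetation loss via zooplankton density down → shoreline vegetation loss)
(D) nutrient upwelling — zooplankton density down yes; pH down yes; shoreline vegetation loss yes; conductivity down yes; bird nesting decline NO; fish kill events yes
Only (C) is consistent with every observation.

C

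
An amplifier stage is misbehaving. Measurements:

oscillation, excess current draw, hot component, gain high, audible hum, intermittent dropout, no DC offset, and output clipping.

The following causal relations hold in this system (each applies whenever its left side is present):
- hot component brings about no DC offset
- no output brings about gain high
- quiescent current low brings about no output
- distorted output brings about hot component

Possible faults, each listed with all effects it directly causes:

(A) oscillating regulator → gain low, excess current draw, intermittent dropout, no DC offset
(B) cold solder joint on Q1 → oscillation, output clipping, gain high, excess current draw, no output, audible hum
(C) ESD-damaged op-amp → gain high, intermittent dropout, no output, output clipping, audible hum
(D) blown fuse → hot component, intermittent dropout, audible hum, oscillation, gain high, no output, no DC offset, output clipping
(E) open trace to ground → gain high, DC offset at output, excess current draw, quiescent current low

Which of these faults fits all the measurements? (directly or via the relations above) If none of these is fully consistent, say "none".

none

For each candidate, compare predicted effects to what was observed:
(A) oscillating regulator — fails on oscillation, hot component, gain high, audible hum, output clipping (predicts gain low, not gain high)
(B) cold solder joint on Q1 — oscillation yes; excess current draw yes; hot component NO; gain high yes; audible hum yes; intermittent dropout NO; no DC offset NO; output clipping yes
(C) ESD-damaged op-amp — does not account for oscillation, excess current draw, hot component, no DC offset
(D) blown fuse — oscillation yes; excess current draw NO; hot component yes; gain high yes; audible hum yes; intermittent dropout yes; no DC offset yes; output clipping yes
(E) open trace to ground — fails on oscillation, hot component, audible hum, intermittent dropout, no DC offset, output clipping (predicts DC offset at output, not no DC offset)
None of the listed candidates fits everything.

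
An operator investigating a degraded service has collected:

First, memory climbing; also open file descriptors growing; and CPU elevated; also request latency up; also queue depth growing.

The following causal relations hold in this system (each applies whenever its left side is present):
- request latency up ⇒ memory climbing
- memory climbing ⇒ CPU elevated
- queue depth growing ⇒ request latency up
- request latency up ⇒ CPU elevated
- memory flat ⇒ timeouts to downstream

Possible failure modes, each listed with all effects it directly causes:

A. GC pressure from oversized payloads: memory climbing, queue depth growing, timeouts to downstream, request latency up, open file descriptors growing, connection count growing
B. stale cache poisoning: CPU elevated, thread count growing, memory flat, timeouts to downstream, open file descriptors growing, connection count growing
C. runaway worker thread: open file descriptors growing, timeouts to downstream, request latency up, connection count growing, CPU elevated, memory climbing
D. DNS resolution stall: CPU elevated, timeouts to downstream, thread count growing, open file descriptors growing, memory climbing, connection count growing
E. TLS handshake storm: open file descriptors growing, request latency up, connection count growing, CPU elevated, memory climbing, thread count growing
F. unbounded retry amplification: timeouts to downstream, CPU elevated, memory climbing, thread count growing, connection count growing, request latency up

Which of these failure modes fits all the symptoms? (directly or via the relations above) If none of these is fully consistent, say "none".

Checking each candidate against the observations:
(A) GC pressure from oversized payloads — memory climbing yes; open file descriptors growing yes; CPU elevated yes (through memory climbing → CPU elevated); request latency up yes; queue depth growing yes
(B) stale cache poisoning — fails on memory climbing, request latency up, queue depth growing (predicts memory flat, not memory climbing)
(C) runaway worker thread — memory climbing yes; open file descriptors growing yes; CPU elevated yes; request latency up yes; queue depth growing NO
(D) DNS resolution stall — does not account for request latency up, queue depth growing
(E) TLS handshake storm — does not account for queue depth growing
(F) unbounded retry amplification — memory climbing yes; open file descriptors growing NO; CPU elevated yes; request latency up yes; queue depth growing NO
Only (A) is consistent with every observation.

A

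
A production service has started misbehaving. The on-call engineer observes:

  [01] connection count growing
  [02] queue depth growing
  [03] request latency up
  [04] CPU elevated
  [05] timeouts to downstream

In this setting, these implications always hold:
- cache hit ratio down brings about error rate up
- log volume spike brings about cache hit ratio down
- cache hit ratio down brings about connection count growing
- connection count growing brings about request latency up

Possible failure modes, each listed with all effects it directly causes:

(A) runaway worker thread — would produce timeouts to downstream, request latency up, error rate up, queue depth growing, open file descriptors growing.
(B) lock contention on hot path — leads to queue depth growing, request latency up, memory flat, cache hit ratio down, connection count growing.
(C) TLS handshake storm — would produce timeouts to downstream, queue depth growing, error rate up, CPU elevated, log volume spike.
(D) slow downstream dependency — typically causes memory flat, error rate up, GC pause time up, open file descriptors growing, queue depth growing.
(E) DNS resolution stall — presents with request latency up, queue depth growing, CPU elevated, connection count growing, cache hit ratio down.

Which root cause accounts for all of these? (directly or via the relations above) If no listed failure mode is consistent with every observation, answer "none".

Checking each candidate against the observations:
(A) runaway worker thread — connection count growing miss; queue depth growing match; request latency up match; CPU elevated miss; timeouts to downstream match
(B) lock contention on hot path — does not account for CPU elevated, timeouts to downstream
(C) TLS handshake storm — accounts for every observation (connection count growing by log volume spike → cache hit ratio down → connection count growing)
(D) slow downstream dependency — connection count growing miss; queue depth growing match; request latency up miss; CPU elevated miss; timeouts to downstream miss
(E) DNS resolution stall — does not account for timeouts to downstream
(C) alone accounts for all the evidence.

C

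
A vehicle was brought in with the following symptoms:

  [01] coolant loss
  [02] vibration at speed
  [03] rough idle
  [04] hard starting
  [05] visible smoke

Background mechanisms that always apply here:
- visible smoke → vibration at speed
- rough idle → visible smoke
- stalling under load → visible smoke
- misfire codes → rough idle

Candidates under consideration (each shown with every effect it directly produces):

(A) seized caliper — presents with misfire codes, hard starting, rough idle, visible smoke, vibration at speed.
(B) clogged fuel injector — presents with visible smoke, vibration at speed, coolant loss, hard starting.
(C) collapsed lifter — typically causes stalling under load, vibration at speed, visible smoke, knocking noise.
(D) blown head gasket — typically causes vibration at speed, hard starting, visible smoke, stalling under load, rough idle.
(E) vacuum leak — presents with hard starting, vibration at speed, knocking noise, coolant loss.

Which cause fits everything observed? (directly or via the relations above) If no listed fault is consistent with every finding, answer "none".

Checking each candidate against the observations:
(A) seized caliper — coolant loss ✗; vibration at speed ✓; rough idle ✓; hard starting ✓; visible smoke ✓
(B) clogged fuel injector — coolant loss ✓; vibration at speed ✓; rough idle ✗; hard starting ✓; visible smoke ✓
(C) collapsed lifter — does not account for coolant loss, rough idle, hard starting
(D) blown head gasket — coolant loss ✗; vibration at speed ✓; rough idle ✓; hard starting ✓; visible smoke ✓
(E) vacuum leak — coolant loss ✓; vibration at speed ✓; rough idle ✗; hard starting ✓; visible smoke ✗
None of the listed candidates fits everything.

none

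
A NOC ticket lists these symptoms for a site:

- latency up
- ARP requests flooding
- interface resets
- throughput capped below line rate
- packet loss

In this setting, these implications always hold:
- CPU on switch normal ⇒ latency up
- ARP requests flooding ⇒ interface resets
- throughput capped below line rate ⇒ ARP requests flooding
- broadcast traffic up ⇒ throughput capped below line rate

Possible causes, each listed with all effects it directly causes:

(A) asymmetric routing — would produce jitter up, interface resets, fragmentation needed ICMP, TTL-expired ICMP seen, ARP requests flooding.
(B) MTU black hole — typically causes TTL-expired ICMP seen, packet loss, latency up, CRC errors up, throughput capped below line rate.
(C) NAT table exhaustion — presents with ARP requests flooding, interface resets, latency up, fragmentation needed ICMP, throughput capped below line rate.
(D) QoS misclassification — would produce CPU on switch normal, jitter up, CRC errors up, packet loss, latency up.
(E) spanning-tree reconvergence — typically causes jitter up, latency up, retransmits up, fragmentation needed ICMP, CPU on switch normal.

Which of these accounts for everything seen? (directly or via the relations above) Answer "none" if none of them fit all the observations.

B

Checking each candidate against the observations:
(A) asymmetric routing — does not account for latency up, throughput capped below line rate, packet loss
(B) MTU black hole — latency up +; ARP requests flooding + (by throughput capped below line rate → ARP requests flooding); interface resets + (by throughput capped below line rate → ARP requests flooding → interface resets); throughput capped below line rate +; packet loss +
(C) NAT table exhaustion — latency up +; ARP requests flooding +; interface resets +; throughput capped below line rate +; packet loss -
(D) QoS misclassification — does not account for ARP requests flooding, interface resets, throughput capped below line rate
(E) spanning-tree reconvergence — latency up +; ARP requests flooding -; interface resets -; throughput capped below line rate -; packet loss -
(B) is the only candidate with no mismatches.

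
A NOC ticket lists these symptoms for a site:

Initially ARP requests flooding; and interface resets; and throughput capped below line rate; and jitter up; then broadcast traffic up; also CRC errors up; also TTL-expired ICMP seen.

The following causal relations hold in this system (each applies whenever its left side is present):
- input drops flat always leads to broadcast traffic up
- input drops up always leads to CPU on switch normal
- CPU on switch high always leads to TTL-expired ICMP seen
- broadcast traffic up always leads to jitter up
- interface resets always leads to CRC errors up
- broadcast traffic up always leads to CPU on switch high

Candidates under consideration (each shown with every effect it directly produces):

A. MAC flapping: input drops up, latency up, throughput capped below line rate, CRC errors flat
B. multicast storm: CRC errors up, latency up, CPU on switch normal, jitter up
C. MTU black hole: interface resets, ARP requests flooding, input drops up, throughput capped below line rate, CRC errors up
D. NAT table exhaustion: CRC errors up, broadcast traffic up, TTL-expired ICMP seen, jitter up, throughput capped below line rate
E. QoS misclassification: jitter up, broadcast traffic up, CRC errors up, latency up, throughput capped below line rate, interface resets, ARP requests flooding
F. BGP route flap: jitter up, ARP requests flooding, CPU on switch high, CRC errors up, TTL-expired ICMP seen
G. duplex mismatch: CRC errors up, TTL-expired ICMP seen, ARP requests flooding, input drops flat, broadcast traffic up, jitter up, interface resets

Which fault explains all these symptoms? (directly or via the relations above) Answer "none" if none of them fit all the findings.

E

For each candidate, compare predicted effects to what was observed:
(A) MAC flapping — fails on ARP requests flooding, interface resets, jitter up, broadcast traffic up, CRC errors up, TTL-expired ICMP seen (predicts CRC errors flat, not CRC errors up)
(B) multicast storm — ARP requests flooding -; interface resets -; throughput capped below line rate -; jitter up +; broadcast traffic up -; CRC errors up +; TTL-expired ICMP seen -
(C) MTU black hole — does not account for jitter up, broadcast traffic up, TTL-expired ICMP seen
(D) NAT table exhaustion — does not account for ARP requests flooding, interface resets
(E) QoS misclassification — ARP requests flooding +; interface resets +; throughput capped below line rate +; jitter up +; broadcast traffic up +; CRC errors up +; TTL-expired ICMP seen + (via broadcast traffic up → CPU on switch high → TTL-expired ICMP seen)
(F) BGP route flap — ARP requests flooding +; interface resets -; throughput capped below line rate -; jitter up +; broadcast traffic up -; CRC errors up +; TTL-expired ICMP seen +
(G) duplex mismatch — does not account for throughput capped below line rate
(E) is the only candidate with no mismatches.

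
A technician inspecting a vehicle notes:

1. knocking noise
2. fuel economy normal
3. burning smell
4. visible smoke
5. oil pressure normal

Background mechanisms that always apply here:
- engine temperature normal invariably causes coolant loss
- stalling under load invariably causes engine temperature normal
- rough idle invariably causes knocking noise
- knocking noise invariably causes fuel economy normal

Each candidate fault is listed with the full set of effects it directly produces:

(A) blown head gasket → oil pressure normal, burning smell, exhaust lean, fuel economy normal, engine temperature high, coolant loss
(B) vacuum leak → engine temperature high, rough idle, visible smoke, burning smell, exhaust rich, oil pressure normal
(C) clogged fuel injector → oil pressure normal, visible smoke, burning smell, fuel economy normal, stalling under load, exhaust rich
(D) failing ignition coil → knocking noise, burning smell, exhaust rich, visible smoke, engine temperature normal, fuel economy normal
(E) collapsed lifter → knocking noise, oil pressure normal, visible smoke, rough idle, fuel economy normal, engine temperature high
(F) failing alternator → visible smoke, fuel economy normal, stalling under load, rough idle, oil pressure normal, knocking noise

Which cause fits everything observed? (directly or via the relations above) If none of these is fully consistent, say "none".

B

Checking each candidate against the observations:
(A) blown head gasket — knocking noise -; fuel economy normal +; burning smell +; visible smoke -; oil pressure normal +
(B) vacuum leak — knocking noise + (through rough idle → knocking noise); fuel economy normal + (through rough idle → knocking noise → fuel economy normal); burning smell +; visible smoke +; oil pressure normal +
(C) clogged fuel injector — knocking noise -; fuel economy normal +; burning smell +; visible smoke +; oil pressure normal +
(D) failing ignition coil — knocking noise +; fuel economy normal +; burning smell +; visible smoke +; oil pressure normal -
(E) collapsed lifter — knocking noise +; fuel economy normal +; burning smell -; visible smoke +; oil pressure normal +
(F) failing alternator — does not account for burning smell
Only (B) is consistent with every observation.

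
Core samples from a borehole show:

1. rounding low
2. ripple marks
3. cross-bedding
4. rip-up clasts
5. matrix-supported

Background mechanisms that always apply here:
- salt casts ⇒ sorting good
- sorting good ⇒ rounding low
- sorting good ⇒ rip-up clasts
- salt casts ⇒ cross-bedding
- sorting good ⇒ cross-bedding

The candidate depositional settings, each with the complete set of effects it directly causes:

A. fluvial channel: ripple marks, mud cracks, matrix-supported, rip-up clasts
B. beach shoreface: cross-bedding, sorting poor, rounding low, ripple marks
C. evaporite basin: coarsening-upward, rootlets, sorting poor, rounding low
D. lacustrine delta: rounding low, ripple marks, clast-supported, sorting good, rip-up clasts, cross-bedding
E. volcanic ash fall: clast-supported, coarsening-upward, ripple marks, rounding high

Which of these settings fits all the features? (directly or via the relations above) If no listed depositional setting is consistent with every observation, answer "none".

none

Checking each candidate against the observations:
(A) fluvial channel — rounding low NO; ripple marks yes; cross-bedding NO; rip-up clasts yes; matrix-supported yes
(B) beach shoreface — rounding low yes; ripple marks yes; cross-bedding yes; rip-up clasts NO; matrix-supported NO
(C) evaporite basin — rounding low yes; ripple marks NO; cross-bedding NO; rip-up clasts NO; matrix-supported NO
(D) lacustrine delta — rounding low yes; ripple marks yes; cross-bedding yes; rip-up clasts yes; matrix-supported NO
(E) volcanic ash fall — fails on rounding low, cross-bedding, rip-up clasts, matrix-supported (predicts rounding high, not rounding low; predicts clast-supported, not matrix-supported)
No candidate is consistent with all observations.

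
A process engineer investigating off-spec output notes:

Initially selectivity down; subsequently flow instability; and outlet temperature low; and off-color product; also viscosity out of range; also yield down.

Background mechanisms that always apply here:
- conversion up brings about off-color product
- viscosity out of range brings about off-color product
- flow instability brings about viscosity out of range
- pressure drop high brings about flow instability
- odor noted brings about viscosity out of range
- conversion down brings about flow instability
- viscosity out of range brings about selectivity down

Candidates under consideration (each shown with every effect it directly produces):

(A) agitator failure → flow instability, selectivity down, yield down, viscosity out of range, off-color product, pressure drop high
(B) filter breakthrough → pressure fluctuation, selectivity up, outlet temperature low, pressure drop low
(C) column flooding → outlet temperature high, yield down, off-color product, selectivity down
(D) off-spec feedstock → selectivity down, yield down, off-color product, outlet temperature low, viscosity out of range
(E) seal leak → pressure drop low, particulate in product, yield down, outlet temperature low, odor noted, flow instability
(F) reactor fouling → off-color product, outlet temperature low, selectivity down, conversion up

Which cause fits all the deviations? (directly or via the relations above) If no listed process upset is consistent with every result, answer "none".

E

Testing each hypothesis:
(A) agitator failure — does not account for outlet temperature low
(B) filter breakthrough — selectivity down miss; flow instability miss; outlet temperature low match; off-color product miss; viscosity out of range miss; yield down miss
(C) column flooding — fails on flow instability, outlet temperature low, viscosity out of range (predicts outlet temperature high, not outlet temperature low)
(D) off-spec feedstock — does not account for flow instability
(E) seal leak — selectivity down match (through odor noted → viscosity out of range → selectivity down); flow instability match; outlet temperature low match; off-color product match (through odor noted → viscosity out of range → off-color product); viscosity out of range match (through odor noted → viscosity out of range); yield down match
(F) reactor fouling — selectivity down match; flow instability miss; outlet temperature low match; off-color product match; viscosity out of range miss; yield down miss
(E) alone accounts for all the evidence.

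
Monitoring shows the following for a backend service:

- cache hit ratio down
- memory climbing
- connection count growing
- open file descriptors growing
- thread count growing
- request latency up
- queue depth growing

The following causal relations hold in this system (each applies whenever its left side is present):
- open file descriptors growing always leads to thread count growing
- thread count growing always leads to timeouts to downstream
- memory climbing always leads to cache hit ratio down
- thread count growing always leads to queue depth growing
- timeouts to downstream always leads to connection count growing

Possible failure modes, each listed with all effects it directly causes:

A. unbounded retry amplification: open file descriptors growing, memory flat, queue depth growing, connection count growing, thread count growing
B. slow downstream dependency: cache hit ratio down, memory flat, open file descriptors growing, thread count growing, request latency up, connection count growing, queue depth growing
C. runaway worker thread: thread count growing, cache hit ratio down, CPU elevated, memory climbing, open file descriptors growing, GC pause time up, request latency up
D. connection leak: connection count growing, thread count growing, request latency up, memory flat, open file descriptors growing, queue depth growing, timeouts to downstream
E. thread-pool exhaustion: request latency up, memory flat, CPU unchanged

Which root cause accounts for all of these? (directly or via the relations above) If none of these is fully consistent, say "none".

C

Testing each hypothesis:
(A) unbounded retry amplification — cache hit ratio down -; memory climbing -; connection count growing +; open file descriptors growing +; thread count growing +; request latency up -; queue depth growing +
(B) slow downstream dependency — fails on memory climbing (predicts memory flat, not memory climbing)
(C) runaway worker thread — cache hit ratio down +; memory climbing +; connection count growing + (via thread count growing → timeouts to downstream → connection count growing); open file descriptors growing +; thread count growing +; request latency up +; queue depth growing + (via thread count growing → queue depth growing)
(D) connection leak — cache hit ratio down -; memory climbing -; connection count growing +; open file descriptors growing +; thread count growing +; request latency up +; queue depth growing +
(E) thread-pool exhaustion — cache hit ratio down -; memory climbing -; connection count growing -; open file descriptors growing -; thread count growing -; request latency up +; queue depth growing -
(C) is the only candidate with no mismatches.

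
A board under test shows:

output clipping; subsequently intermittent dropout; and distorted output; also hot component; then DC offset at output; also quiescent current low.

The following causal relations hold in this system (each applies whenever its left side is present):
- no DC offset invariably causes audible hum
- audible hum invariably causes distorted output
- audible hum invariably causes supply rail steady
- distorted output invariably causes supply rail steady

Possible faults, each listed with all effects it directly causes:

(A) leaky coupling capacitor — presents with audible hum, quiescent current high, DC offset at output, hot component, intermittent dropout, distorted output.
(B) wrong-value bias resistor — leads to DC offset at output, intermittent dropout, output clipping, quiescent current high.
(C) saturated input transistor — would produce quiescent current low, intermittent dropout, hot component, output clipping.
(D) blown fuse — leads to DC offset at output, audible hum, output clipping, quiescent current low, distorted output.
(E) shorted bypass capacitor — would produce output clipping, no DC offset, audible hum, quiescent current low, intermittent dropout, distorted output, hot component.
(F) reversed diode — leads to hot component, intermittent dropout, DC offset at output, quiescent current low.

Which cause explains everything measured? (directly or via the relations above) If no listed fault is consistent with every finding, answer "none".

none

Testing each hypothesis:
(A) leaky coupling capacitor — output clipping -; intermittent dropout +; distorted output +; hot component +; DC offset at output +; quiescent current low -
(B) wrong-value bias resistor — output clipping +; intermittent dropout +; distorted output -; hot component -; DC offset at output +; quiescent current low -
(C) saturated input transistor — output clipping +; intermittent dropout +; distorted output -; hot component +; DC offset at output -; quiescent current low +
(D) blown fuse — output clipping +; intermittent dropout -; distorted output +; hot component -; DC offset at output +; quiescent current low +
(E) shorted bypass capacitor — output clipping +; intermittent dropout +; distorted output +; hot component +; DC offset at output -; quiescent current low +
(F) reversed diode — output clipping -; intermittent dropout +; distorted output -; hot component +; DC offset at output +; quiescent current low +
No candidate is consistent with all observations.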